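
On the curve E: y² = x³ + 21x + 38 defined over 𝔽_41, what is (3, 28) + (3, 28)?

(19, 11)

tangent at (3, 28): λ = (3·3² + 21)/(2·28) ≡ 7/15. 15⁻¹ ≡ 11 (mod 41), so λ ≡ 7·11 ≡ 36.
  x = λ² - 3 - 3 = 1296 - 6 ≡ 19; y = λ·(3 - 19) - 28 ≡ 11. → (19, 11)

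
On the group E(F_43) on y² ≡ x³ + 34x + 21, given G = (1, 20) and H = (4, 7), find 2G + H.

First 2G:
Repeated addition: build up to 2G.
2G: tangent at (1, 20): λ = (3·1² + 34)/(2·20) ≡ 37/40. 40⁻¹ ≡ 14 (mod 43), so λ ≡ 37·14 ≡ 2.
  x = λ² - 1 - 1 = 4 - 2 ≡ 2; y = λ·(1 - 2) - 20 ≡ 21. → (2, 21)
2G = (2, 21).
Finally 2G + H:
(2, 21) + (4, 7). λ = (7 - 21)/(4 - 2) ≡ 29/2 mod 43. 2⁻¹ ≡ 22 (mod 43), so λ ≡ 36.
  x = λ² - 2 - 4 = 1296 - 6 ≡ 0; y = λ·(2 - 0) - 21 ≡ 8. → (0, 8)

(0, 8)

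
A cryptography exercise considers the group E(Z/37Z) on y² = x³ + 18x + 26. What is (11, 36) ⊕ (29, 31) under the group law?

(11, 36) + (29, 31). λ = (31 - 36)/(29 - 11) ≡ 32/18 mod 37. 18⁻¹ ≡ 35 (mod 37) since 18·35 = 630 ≡ 1, so λ ≡ 10.
  x = λ² - 11 - 29 = 100 - 40 ≡ 23; y = λ·(11 - 23) - 36 ≡ 29. → (23, 29)

(23, 29)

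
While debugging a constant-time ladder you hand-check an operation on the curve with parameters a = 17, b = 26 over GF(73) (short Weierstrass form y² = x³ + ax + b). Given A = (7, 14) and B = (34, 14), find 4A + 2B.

First 4A:
Repeated addition: build up to 4A.
2A: tangent at (7, 14): λ = (3·7² + 17)/(2·14) ≡ 18/28. 28⁻¹ ≡ 60 (mod 73) since 28·60 = 1680 ≡ 1, so λ ≡ 18·60 ≡ 58.
  x = λ² - 7 - 7 = 3364 - 14 ≡ 65; y = λ·(7 - 65) - 14 ≡ 53. → (65, 53)
3A: (65, 53) + (7, 14). λ = (14 - 53)/(7 - 65) ≡ 34/15 mod 73. 15⁻¹ ≡ 39 (mod 73) since 15·39 = 585 ≡ 1, so λ ≡ 12.
  x = λ² - 65 - 7 = 144 - 72 ≡ 72; y = λ·(65 - 72) - 53 ≡ 9. → (72, 9)
4A: (72, 9) + (7, 14). λ = (14 - 9)/(7 - 72) ≡ 5/8 mod 73. 8⁻¹ ≡ 64 (mod 73) since 8·64 = 512 ≡ 1, so λ ≡ 28.
  x = λ² - 72 - 7 = 784 - 79 ≡ 48; y = λ·(72 - 48) - 9 ≡ 6. → (48, 6)
4A = (48, 6).
Next 2B:
Repeated addition: build up to 2B.
2B: tangent at (34, 14): λ = (3·34² + 17)/(2·14) ≡ 54/28. 28⁻¹ ≡ 60 (mod 73), so λ ≡ 54·60 ≡ 28.
  x = λ² - 34 - 34 = 784 - 68 ≡ 59; y = λ·(34 - 59) - 14 ≡ 16. → (59, 16)
2B = (59, 16).
Finally 4A + 2B:
(48, 6) + (59, 16). λ = (16 - 6)/(59 - 48) ≡ 10/11 mod 73. 11⁻¹ ≡ 20 (mod 73) since 11·20 = 220 ≡ 1, so λ ≡ 54.
  x = λ² - 48 - 59 = 2916 - 107 ≡ 35; y = λ·(48 - 35) - 6 ≡ 39. → (35, 39)

(35, 39)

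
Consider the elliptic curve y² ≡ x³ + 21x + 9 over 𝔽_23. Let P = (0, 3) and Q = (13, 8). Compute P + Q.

(16, 5)

(0, 3) + (13, 8). λ = (8 - 3)/(13 - 0) ≡ 5/13 mod 23. 13⁻¹ ≡ 16 (mod 23) since 13·16 = 208 ≡ 1, so λ ≡ 11.
  x = λ² - 0 - 13 = 121 - 13 ≡ 16; y = λ·(0 - 16) - 3 ≡ 5. → (16, 5)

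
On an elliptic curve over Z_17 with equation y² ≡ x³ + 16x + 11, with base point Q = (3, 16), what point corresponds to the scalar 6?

O

Repeated addition: build up to 6Q.
2Q: tangent at (3, 16): λ = (3·3² + 16)/(2·16) ≡ 9/15. 15⁻¹ ≡ 8 (mod 17), so λ ≡ 9·8 ≡ 4.
  x = λ² - 3 - 3 = 16 - 6 ≡ 10; y = λ·(3 - 10) - 16 ≡ 7. → (10, 7)
3Q: (10, 7) + (3, 16). λ = (16 - 7)/(3 - 10) ≡ 9/10 mod 17. 10⁻¹ ≡ 12 (mod 17) since 10·12 = 120 ≡ 1, so λ ≡ 6.
  x = λ² - 10 - 3 = 36 - 13 ≡ 6; y = λ·(10 - 6) - 7 ≡ 0. → (6, 0)
4Q: (6, 0) + (3, 16). λ = (16 - 0)/(3 - 6) ≡ 16/14 mod 17. 14⁻¹ ≡ 11 (mod 17) since 14·11 = 154 ≡ 1, so λ ≡ 6.
  x = λ² - 6 - 3 = 36 - 9 ≡ 10; y = λ·(6 - 10) - 0 ≡ 10. → (10, 10)
5Q: (10, 10) + (3, 16). λ = (16 - 10)/(3 - 10) ≡ 6/10 mod 17. 10⁻¹ ≡ 12 (mod 17) since 10·12 = 120 ≡ 1, so λ ≡ 4.
  x = λ² - 10 - 3 = 16 - 13 ≡ 3; y = λ·(10 - 3) - 10 ≡ 1. → (3, 1)
6Q: (3, 1) + (3, 16): same x and y₁ ≡ -y₂, so the sum is O.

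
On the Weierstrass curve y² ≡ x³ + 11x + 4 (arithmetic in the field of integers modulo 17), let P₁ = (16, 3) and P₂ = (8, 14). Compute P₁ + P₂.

(16, 3) + (8, 14). λ = (14 - 3)/(8 - 16) ≡ 11/9 mod 17. 9⁻¹ ≡ 2 (mod 17), so λ ≡ 5.
  x = λ² - 16 - 8 = 25 - 24 ≡ 1; y = λ·(16 - 1) - 3 ≡ 4. → (1, 4)

(1, 4)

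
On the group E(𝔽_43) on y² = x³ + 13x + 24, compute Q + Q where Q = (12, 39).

(42, 28)

tangent at (12, 39): λ = (3·12² + 13)/(2·39) ≡ 15/35. 35⁻¹ ≡ 16 (mod 43) since 35·16 = 560 ≡ 1, so λ ≡ 15·16 ≡ 25.
  x = λ² - 12 - 12 = 625 - 24 ≡ 42; y = λ·(12 - 42) - 39 ≡ 28. → (42, 28)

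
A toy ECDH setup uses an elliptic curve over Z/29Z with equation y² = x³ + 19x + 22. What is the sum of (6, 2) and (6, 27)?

O

The two points share x = 6 and their y-coordinates satisfy 2 + 27 ≡ 0 (mod 29), so they are inverses. Their sum is O.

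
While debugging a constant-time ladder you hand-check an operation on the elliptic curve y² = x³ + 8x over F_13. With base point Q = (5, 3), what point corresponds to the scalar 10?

(12, 11)

Double-and-add on 10 = (1010)₂. Start with Q = (5, 3) for the leading 1-bit.
double: tangent at (5, 3): λ = (3·5² + 8)/(2·3) ≡ 5/6. 6⁻¹ ≡ 11 (mod 13), so λ ≡ 5·11 ≡ 3.
  x = λ² - 5 - 5 = 9 - 10 ≡ 12; y = λ·(5 - 12) - 3 ≡ 2. → (12, 2)
double: tangent at (12, 2): λ = (3·12² + 8)/(2·2) ≡ 11/4. 4⁻¹ ≡ 10 (mod 13), so λ ≡ 11·10 ≡ 6.
  x = λ² - 12 - 12 = 36 - 24 ≡ 12; y = λ·(12 - 12) - 2 ≡ 11. → (12, 11)
add Q: (12, 11) + (5, 3). λ = (3 - 11)/(5 - 12) ≡ 5/6 mod 13. 6⁻¹ ≡ 11 (mod 13) since 6·11 = 66 ≡ 1, so λ ≡ 3.
  x = λ² - 12 - 5 = 9 - 17 ≡ 5; y = λ·(12 - 5) - 11 ≡ 10. → (5, 10)
double: tangent at (5, 10): λ = (3·5² + 8)/(2·10) ≡ 5/7. 7⁻¹ ≡ 2 (mod 13), so λ ≡ 5·2 ≡ 10.
  x = λ² - 5 - 5 = 100 - 10 ≡ 12; y = λ·(5 - 12) - 10 ≡ 11. → (12, 11)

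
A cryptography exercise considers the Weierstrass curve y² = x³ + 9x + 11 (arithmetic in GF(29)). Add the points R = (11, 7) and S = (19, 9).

(19, 20)

(11, 7) + (19, 9). λ = (9 - 7)/(19 - 11) ≡ 2/8 mod 29. 8⁻¹ ≡ 11 (mod 29), so λ ≡ 22.
  x = λ² - 11 - 19 = 484 - 30 ≡ 19; y = λ·(11 - 19) - 7 ≡ 20. → (19, 20)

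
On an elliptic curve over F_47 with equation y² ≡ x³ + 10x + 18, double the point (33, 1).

(35, 12)

tangent at (33, 1): λ = (3·33² + 10)/(2·1) ≡ 34/2. 2⁻¹ ≡ 24 (mod 47) since 2·24 = 48 ≡ 1, so λ ≡ 34·24 ≡ 17.
  x = λ² - 33 - 33 = 289 - 66 ≡ 35; y = λ·(33 - 35) - 1 ≡ 12. → (35, 12)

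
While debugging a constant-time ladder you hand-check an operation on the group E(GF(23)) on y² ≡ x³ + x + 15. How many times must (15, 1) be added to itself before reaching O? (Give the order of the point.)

10

2P: tangent at (15, 1): λ = (3·15² + 1)/(2·1) ≡ 9/2. 2⁻¹ ≡ 12 (mod 23), so λ ≡ 9·12 ≡ 16.
  x = λ² - 15 - 15 = 256 - 30 ≡ 19; y = λ·(15 - 19) - 1 ≡ 4. → (19, 4)
3P: (19, 4) + (15, 1). λ = (1 - 4)/(15 - 19) ≡ 20/19 mod 23. 19⁻¹ ≡ 17 (mod 23), so λ ≡ 18.
  x = λ² - 19 - 15 = 324 - 34 ≡ 14; y = λ·(19 - 14) - 4 ≡ 17. → (14, 17)
4P: (14, 17) + (15, 1). λ = (1 - 17)/(15 - 14) ≡ 7/1 mod 23. 1⁻¹ ≡ 1 (mod 23), so λ ≡ 7.
  x = λ² - 14 - 15 = 49 - 29 ≡ 20; y = λ·(14 - 20) - 17 ≡ 10. → (20, 10)
5P: (20, 10) + (15, 1). λ = (1 - 10)/(15 - 20) ≡ 14/18 mod 23. 18⁻¹ ≡ 9 (mod 23) since 18·9 = 162 ≡ 1, so λ ≡ 11.
  x = λ² - 20 - 15 = 121 - 35 ≡ 17; y = λ·(20 - 17) - 10 ≡ 0. → (17, 0)
6P: (17, 0) + (15, 1). λ = (1 - 0)/(15 - 17) ≡ 1/21 mod 23. 21⁻¹ ≡ 11 (mod 23), so λ ≡ 11.
  x = λ² - 17 - 15 = 121 - 32 ≡ 20; y = λ·(17 - 20) - 0 ≡ 13. → (20, 13)
7P: (20, 13) + (15, 1). λ = (1 - 13)/(15 - 20) ≡ 11/18 mod 23. 18⁻¹ ≡ 9 (mod 23), so λ ≡ 7.
  x = λ² - 20 - 15 = 49 - 35 ≡ 14; y = λ·(20 - 14) - 13 ≡ 6. → (14, 6)
8P: (14, 6) + (15, 1). λ = (1 - 6)/(15 - 14) ≡ 18/1 mod 23. 1⁻¹ ≡ 1 (mod 23), so λ ≡ 18.
  x = λ² - 14 - 15 = 324 - 29 ≡ 19; y = λ·(14 - 19) - 6 ≡ 19. → (19, 19)
9P: (19, 19) + (15, 1). λ = (1 - 19)/(15 - 19) ≡ 5/19 mod 23. 19⁻¹ ≡ 17 (mod 23), so λ ≡ 16.
  x = λ² - 19 - 15 = 256 - 34 ≡ 15; y = λ·(19 - 15) - 19 ≡ 22. → (15, 22)
10P: (15, 22) + (15, 1): same x and y₁ ≡ -y₂, so the sum is O.
10P = O, so the order is 10.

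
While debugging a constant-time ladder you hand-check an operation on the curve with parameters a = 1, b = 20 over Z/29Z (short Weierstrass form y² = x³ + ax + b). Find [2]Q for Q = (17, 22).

(11, 12)

tangent at (17, 22): λ = (3·17² + 1)/(2·22) ≡ 27/15. 15⁻¹ ≡ 2 (mod 29) since 15·2 = 30 ≡ 1, so λ ≡ 27·2 ≡ 25.
  x = λ² - 17 - 17 = 625 - 34 ≡ 11; y = λ·(17 - 11) - 22 ≡ 12. → (11, 12)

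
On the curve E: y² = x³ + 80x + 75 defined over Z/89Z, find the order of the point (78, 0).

2

2P: (78, 0) + (78, 0): same x and y₁ ≡ -y₂, so the sum is 𝒪.
2P = 𝒪, so the order is 2.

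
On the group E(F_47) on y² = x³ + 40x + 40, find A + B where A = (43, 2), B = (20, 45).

(1, 38)

(43, 2) + (20, 45). λ = (45 - 2)/(20 - 43) ≡ 43/24 mod 47. 24⁻¹ ≡ 2 (mod 47), so λ ≡ 39.
  x = λ² - 43 - 20 = 1521 - 63 ≡ 1; y = λ·(43 - 1) - 2 ≡ 38. → (1, 38)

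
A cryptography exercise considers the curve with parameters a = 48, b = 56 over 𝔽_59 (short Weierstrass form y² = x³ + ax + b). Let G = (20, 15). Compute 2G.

(48, 12)

tangent at (20, 15): λ = (3·20² + 48)/(2·15) ≡ 9/30. 30⁻¹ ≡ 2 (mod 59), so λ ≡ 9·2 ≡ 18.
  x = λ² - 20 - 20 = 324 - 40 ≡ 48; y = λ·(20 - 48) - 15 ≡ 12. → (48, 12)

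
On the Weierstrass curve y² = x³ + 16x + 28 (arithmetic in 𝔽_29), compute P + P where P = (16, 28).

tangent at (16, 28): λ = (3·16² + 16)/(2·28) ≡ 1/27. 27⁻¹ ≡ 14 (mod 29), so λ ≡ 1·14 ≡ 14.
  x = λ² - 16 - 16 = 196 - 32 ≡ 19; y = λ·(16 - 19) - 28 ≡ 17. → (19, 17)

(19, 17)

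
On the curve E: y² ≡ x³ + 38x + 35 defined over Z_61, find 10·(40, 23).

Write P = (40, 23).
Repeated addition: build up to 10P.
2P: tangent at (40, 23): λ = (3·40² + 38)/(2·23) ≡ 19/46. 46⁻¹ ≡ 4 (mod 61) since 46·4 = 184 ≡ 1, so λ ≡ 19·4 ≡ 15.
  x = λ² - 40 - 40 = 225 - 80 ≡ 23; y = λ·(40 - 23) - 23 ≡ 49. → (23, 49)
3P: (23, 49) + (40, 23). λ = (23 - 49)/(40 - 23) ≡ 35/17 mod 61. 17⁻¹ ≡ 18 (mod 61) since 17·18 = 306 ≡ 1, so λ ≡ 20.
  x = λ² - 23 - 40 = 400 - 63 ≡ 32; y = λ·(23 - 32) - 49 ≡ 15. → (32, 15)
4P: (32, 15) + (40, 23). λ = (23 - 15)/(40 - 32) ≡ 8/8 mod 61. 8⁻¹ ≡ 23 (mod 61), so λ ≡ 1.
  x = λ² - 32 - 40 = 1 - 72 ≡ 51; y = λ·(32 - 51) - 15 ≡ 27. → (51, 27)
5P: (51, 27) + (40, 23). λ = (23 - 27)/(40 - 51) ≡ 57/50 mod 61. 50⁻¹ ≡ 11 (mod 61), so λ ≡ 17.
  x = λ² - 51 - 40 = 289 - 91 ≡ 15; y = λ·(51 - 15) - 27 ≡ 36. → (15, 36)
6P: (15, 36) + (40, 23). λ = (23 - 36)/(40 - 15) ≡ 48/25 mod 61. 25⁻¹ ≡ 22 (mod 61), so λ ≡ 19.
  x = λ² - 15 - 40 = 361 - 55 ≡ 1; y = λ·(15 - 1) - 36 ≡ 47. → (1, 47)
7P: (1, 47) + (40, 23). λ = (23 - 47)/(40 - 1) ≡ 37/39 mod 61. 39⁻¹ ≡ 36 (mod 61), so λ ≡ 51.
  x = λ² - 1 - 40 = 2601 - 41 ≡ 59; y = λ·(1 - 59) - 47 ≡ 45. → (59, 45)
8P: (59, 45) + (40, 23). λ = (23 - 45)/(40 - 59) ≡ 39/42 mod 61. 42⁻¹ ≡ 16 (mod 61) since 42·16 = 672 ≡ 1, so λ ≡ 14.
  x = λ² - 59 - 40 = 196 - 99 ≡ 36; y = λ·(59 - 36) - 45 ≡ 33. → (36, 33)
9P: (36, 33) + (40, 23). λ = (23 - 33)/(40 - 36) ≡ 51/4 mod 61. 4⁻¹ ≡ 46 (mod 61), so λ ≡ 28.
  x = λ² - 36 - 40 = 784 - 76 ≡ 37; y = λ·(36 - 37) - 33 ≡ 0. → (37, 0)
10P: (37, 0) + (40, 23). λ = (23 - 0)/(40 - 37) ≡ 23/3 mod 61. 3⁻¹ ≡ 41 (mod 61), so λ ≡ 28.
  x = λ² - 37 - 40 = 784 - 77 ≡ 36; y = λ·(37 - 36) - 0 ≡ 28. → (36, 28)

(36, 28)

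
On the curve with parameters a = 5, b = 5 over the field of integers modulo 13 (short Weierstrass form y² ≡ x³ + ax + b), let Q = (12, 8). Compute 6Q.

O

Repeated addition: build up to 6Q.
2Q: tangent at (12, 8): λ = (3·12² + 5)/(2·8) ≡ 8/3. 3⁻¹ ≡ 9 (mod 13), so λ ≡ 8·9 ≡ 7.
  x = λ² - 12 - 12 = 49 - 24 ≡ 12; y = λ·(12 - 12) - 8 ≡ 5. → (12, 5)
3Q: (12, 5) + (12, 8): same x and y₁ ≡ -y₂, so the sum is the point at infinity.
4Q: the point at infinity + (12, 8) = (12, 8) (identity).
5Q: tangent at (12, 8): λ = (3·12² + 5)/(2·8) ≡ 8/3. 3⁻¹ ≡ 9 (mod 13) since 3·9 = 27 ≡ 1, so λ ≡ 8·9 ≡ 7.
  x = λ² - 12 - 12 = 49 - 24 ≡ 12; y = λ·(12 - 12) - 8 ≡ 5. → (12, 5)
6Q: (12, 5) + (12, 8): same x and y₁ ≡ -y₂, so the sum is the point at infinity.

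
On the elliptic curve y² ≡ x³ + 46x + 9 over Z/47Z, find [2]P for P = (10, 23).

(34, 9)

tangent at (10, 23): λ = (3·10² + 46)/(2·23) ≡ 17/46. 46⁻¹ ≡ 46 (mod 47), so λ ≡ 17·46 ≡ 30.
  x = λ² - 10 - 10 = 900 - 20 ≡ 34; y = λ·(10 - 34) - 23 ≡ 9. → (34, 9)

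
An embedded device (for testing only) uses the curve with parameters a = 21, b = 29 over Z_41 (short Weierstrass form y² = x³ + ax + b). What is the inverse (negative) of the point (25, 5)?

-(25, 5) = (25, -5 mod 41) = (25, 36).

(25, 36)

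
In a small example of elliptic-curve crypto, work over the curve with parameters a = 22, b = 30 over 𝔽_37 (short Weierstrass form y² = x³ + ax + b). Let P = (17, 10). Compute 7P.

Repeated addition: build up to 7P.
2P: tangent at (17, 10): λ = (3·17² + 22)/(2·10) ≡ 1/20. 20⁻¹ ≡ 13 (mod 37), so λ ≡ 1·13 ≡ 13.
  x = λ² - 17 - 17 = 169 - 34 ≡ 24; y = λ·(17 - 24) - 10 ≡ 10. → (24, 10)
3P: (24, 10) + (17, 10). λ = (10 - 10)/(17 - 24) ≡ 0/30 mod 37. 30⁻¹ ≡ 21 (mod 37) since 30·21 = 630 ≡ 1, so λ ≡ 0.
  x = λ² - 24 - 17 = 0 - 41 ≡ 33; y = λ·(24 - 33) - 10 ≡ 27. → (33, 27)
4P: (33, 27) + (17, 10). λ = (10 - 27)/(17 - 33) ≡ 20/21 mod 37. 21⁻¹ ≡ 30 (mod 37) since 21·30 = 630 ≡ 1, so λ ≡ 8.
  x = λ² - 33 - 17 = 64 - 50 ≡ 14; y = λ·(33 - 14) - 27 ≡ 14. → (14, 14)
5P: (14, 14) + (17, 10). λ = (10 - 14)/(17 - 14) ≡ 33/3 mod 37. 3⁻¹ ≡ 25 (mod 37), so λ ≡ 11.
  x = λ² - 14 - 17 = 121 - 31 ≡ 16; y = λ·(14 - 16) - 14 ≡ 1. → (16, 1)
6P: (16, 1) + (17, 10). λ = (10 - 1)/(17 - 16) ≡ 9/1 mod 37. 1⁻¹ ≡ 1 (mod 37), so λ ≡ 9.
  x = λ² - 16 - 17 = 81 - 33 ≡ 11; y = λ·(16 - 11) - 1 ≡ 7. → (11, 7)
7P: (11, 7) + (17, 10). λ = (10 - 7)/(17 - 11) ≡ 3/6 mod 37. 6⁻¹ ≡ 31 (mod 37) since 6·31 = 186 ≡ 1, so λ ≡ 19.
  x = λ² - 11 - 17 = 361 - 28 ≡ 0; y = λ·(11 - 0) - 7 ≡ 17. → (0, 17)

(0, 17)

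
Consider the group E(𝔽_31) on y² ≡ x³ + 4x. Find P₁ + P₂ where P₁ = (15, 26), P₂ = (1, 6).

(24, 1)

(15, 26) + (1, 6). λ = (6 - 26)/(1 - 15) ≡ 11/17 mod 31. 17⁻¹ ≡ 11 (mod 31), so λ ≡ 28.
  x = λ² - 15 - 1 = 784 - 16 ≡ 24; y = λ·(15 - 24) - 26 ≡ 1. → (24, 1)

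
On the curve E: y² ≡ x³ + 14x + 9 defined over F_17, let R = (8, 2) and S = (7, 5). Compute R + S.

(8, 2) + (7, 5). λ = (5 - 2)/(7 - 8) ≡ 3/16 mod 17. 16⁻¹ ≡ 16 (mod 17), so λ ≡ 14.
  x = λ² - 8 - 7 = 196 - 15 ≡ 11; y = λ·(8 - 11) - 2 ≡ 7. → (11, 7)

(11, 7)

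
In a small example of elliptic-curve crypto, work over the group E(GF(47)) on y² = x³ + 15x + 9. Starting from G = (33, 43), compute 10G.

(19, 44)

Repeated addition: build up to 10G.
2G: tangent at (33, 43): λ = (3·33² + 15)/(2·43) ≡ 39/39. 39⁻¹ ≡ 41 (mod 47), so λ ≡ 39·41 ≡ 1.
  x = λ² - 33 - 33 = 1 - 66 ≡ 29; y = λ·(33 - 29) - 43 ≡ 8. → (29, 8)
3G: (29, 8) + (33, 43). λ = (43 - 8)/(33 - 29) ≡ 35/4 mod 47. 4⁻¹ ≡ 12 (mod 47), so λ ≡ 44.
  x = λ² - 29 - 33 = 1936 - 62 ≡ 41; y = λ·(29 - 41) - 8 ≡ 28. → (41, 28)
4G: (41, 28) + (33, 43). λ = (43 - 28)/(33 - 41) ≡ 15/39 mod 47. 39⁻¹ ≡ 41 (mod 47), so λ ≡ 4.
  x = λ² - 41 - 33 = 16 - 74 ≡ 36; y = λ·(41 - 36) - 28 ≡ 39. → (36, 39)
5G: (36, 39) + (33, 43). λ = (43 - 39)/(33 - 36) ≡ 4/44 mod 47. 44⁻¹ ≡ 31 (mod 47), so λ ≡ 30.
  x = λ² - 36 - 33 = 900 - 69 ≡ 32; y = λ·(36 - 32) - 39 ≡ 34. → (32, 34)
6G: (32, 34) + (33, 43). λ = (43 - 34)/(33 - 32) ≡ 9/1 mod 47. 1⁻¹ ≡ 1 (mod 47) since 1·1 = 1 ≡ 1, so λ ≡ 9.
  x = λ² - 32 - 33 = 81 - 65 ≡ 16; y = λ·(32 - 16) - 34 ≡ 16. → (16, 16)
7G: (16, 16) + (33, 43). λ = (43 - 16)/(33 - 16) ≡ 27/17 mod 47. 17⁻¹ ≡ 36 (mod 47), so λ ≡ 32.
  x = λ² - 16 - 33 = 1024 - 49 ≡ 35; y = λ·(16 - 35) - 16 ≡ 34. → (35, 34)
8G: (35, 34) + (33, 43). λ = (43 - 34)/(33 - 35) ≡ 9/45 mod 47. 45⁻¹ ≡ 23 (mod 47), so λ ≡ 19.
  x = λ² - 35 - 33 = 361 - 68 ≡ 11; y = λ·(35 - 11) - 34 ≡ 46. → (11, 46)
9G: (11, 46) + (33, 43). λ = (43 - 46)/(33 - 11) ≡ 44/22 mod 47. 22⁻¹ ≡ 15 (mod 47), so λ ≡ 2.
  x = λ² - 11 - 33 = 4 - 44 ≡ 7; y = λ·(11 - 7) - 46 ≡ 9. → (7, 9)
10G: (7, 9) + (33, 43). λ = (43 - 9)/(33 - 7) ≡ 34/26 mod 47. 26⁻¹ ≡ 38 (mod 47) since 26·38 = 988 ≡ 1, so λ ≡ 23.
  x = λ² - 7 - 33 = 529 - 40 ≡ 19; y = λ·(7 - 19) - 9 ≡ 44. → (19, 44)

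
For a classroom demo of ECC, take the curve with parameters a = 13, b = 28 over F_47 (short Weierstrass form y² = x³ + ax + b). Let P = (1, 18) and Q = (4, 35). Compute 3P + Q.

(1, 18)

First 3P:
Repeated addition: build up to 3P.
2P: tangent at (1, 18): λ = (3·1² + 13)/(2·18) ≡ 16/36. 36⁻¹ ≡ 17 (mod 47) since 36·17 = 612 ≡ 1, so λ ≡ 16·17 ≡ 37.
  x = λ² - 1 - 1 = 1369 - 2 ≡ 4; y = λ·(1 - 4) - 18 ≡ 12. → (4, 12)
3P: (4, 12) + (1, 18). λ = (18 - 12)/(1 - 4) ≡ 6/44 mod 47. 44⁻¹ ≡ 31 (mod 47), so λ ≡ 45.
  x = λ² - 4 - 1 = 2025 - 5 ≡ 46; y = λ·(4 - 46) - 12 ≡ 25. → (46, 25)
3P = (46, 25).
Finally 3P + Q:
(46, 25) + (4, 35). λ = (35 - 25)/(4 - 46) ≡ 10/5 mod 47. 5⁻¹ ≡ 19 (mod 47) since 5·19 = 95 ≡ 1, so λ ≡ 2.
  x = λ² - 46 - 4 = 4 - 50 ≡ 1; y = λ·(46 - 1) - 25 ≡ 18. → (1, 18)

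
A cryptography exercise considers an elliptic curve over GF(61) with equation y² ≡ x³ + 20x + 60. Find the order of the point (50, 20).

2P: tangent at (50, 20): λ = (3·50² + 20)/(2·20) ≡ 17/40. 40⁻¹ ≡ 29 (mod 61), so λ ≡ 17·29 ≡ 5.
  x = λ² - 50 - 50 = 25 - 100 ≡ 47; y = λ·(50 - 47) - 20 ≡ 56. → (47, 56)
3P: (47, 56) + (50, 20). λ = (20 - 56)/(50 - 47) ≡ 25/3 mod 61. 3⁻¹ ≡ 41 (mod 61), so λ ≡ 49.
  x = λ² - 47 - 50 = 2401 - 97 ≡ 47; y = λ·(47 - 47) - 56 ≡ 5. → (47, 5)
4P: (47, 5) + (50, 20). λ = (20 - 5)/(50 - 47) ≡ 15/3 mod 61. 3⁻¹ ≡ 41 (mod 61), so λ ≡ 5.
  x = λ² - 47 - 50 = 25 - 97 ≡ 50; y = λ·(47 - 50) - 5 ≡ 41. → (50, 41)
5P: (50, 41) + (50, 20): same x and y₁ ≡ -y₂, so the sum is the point at infinity.
5P = the point at infinity, so the order is 5.

5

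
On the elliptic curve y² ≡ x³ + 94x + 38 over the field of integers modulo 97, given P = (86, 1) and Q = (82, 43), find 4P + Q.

(28, 88)

First 4P:
Repeated addition: build up to 4P.
2P: tangent at (86, 1): λ = (3·86² + 94)/(2·1) ≡ 69/2. 2⁻¹ ≡ 49 (mod 97), so λ ≡ 69·49 ≡ 83.
  x = λ² - 86 - 86 = 6889 - 172 ≡ 24; y = λ·(86 - 24) - 1 ≡ 4. → (24, 4)
3P: (24, 4) + (86, 1). λ = (1 - 4)/(86 - 24) ≡ 94/62 mod 97. 62⁻¹ ≡ 36 (mod 97), so λ ≡ 86.
  x = λ² - 24 - 86 = 7396 - 110 ≡ 11; y = λ·(24 - 11) - 4 ≡ 47. → (11, 47)
4P: (11, 47) + (86, 1). λ = (1 - 47)/(86 - 11) ≡ 51/75 mod 97. 75⁻¹ ≡ 22 (mod 97) since 75·22 = 1650 ≡ 1, so λ ≡ 55.
  x = λ² - 11 - 86 = 3025 - 97 ≡ 18; y = λ·(11 - 18) - 47 ≡ 53. → (18, 53)
4P = (18, 53).
Finally 4P + Q:
(18, 53) + (82, 43). λ = (43 - 53)/(82 - 18) ≡ 87/64 mod 97. 64⁻¹ ≡ 47 (mod 97), so λ ≡ 15.
  x = λ² - 18 - 82 = 225 - 100 ≡ 28; y = λ·(18 - 28) - 53 ≡ 88. → (28, 88)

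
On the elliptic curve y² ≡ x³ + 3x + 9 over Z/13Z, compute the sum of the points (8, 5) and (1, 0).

(8, 5) + (1, 0). λ = (0 - 5)/(1 - 8) ≡ 8/6 mod 13. 6⁻¹ ≡ 11 (mod 13), so λ ≡ 10.
  x = λ² - 8 - 1 = 100 - 9 ≡ 0; y = λ·(8 - 0) - 5 ≡ 10. → (0, 10)

(0, 10)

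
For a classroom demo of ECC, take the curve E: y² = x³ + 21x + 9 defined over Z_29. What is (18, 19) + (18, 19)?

(9, 17)

tangent at (18, 19): λ = (3·18² + 21)/(2·19) ≡ 7/9. 9⁻¹ ≡ 13 (mod 29) since 9·13 = 117 ≡ 1, so λ ≡ 7·13 ≡ 4.
  x = λ² - 18 - 18 = 16 - 36 ≡ 9; y = λ·(18 - 9) - 19 ≡ 17. → (9, 17)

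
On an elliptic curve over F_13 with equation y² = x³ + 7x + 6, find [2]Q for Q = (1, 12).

(10, 7)

tangent at (1, 12): λ = (3·1² + 7)/(2·12) ≡ 10/11. 11⁻¹ ≡ 6 (mod 13) since 11·6 = 66 ≡ 1, so λ ≡ 10·6 ≡ 8.
  x = λ² - 1 - 1 = 64 - 2 ≡ 10; y = λ·(1 - 10) - 12 ≡ 7. → (10, 7)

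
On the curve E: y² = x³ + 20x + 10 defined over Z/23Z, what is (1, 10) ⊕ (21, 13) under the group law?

(2, 14)

(1, 10) + (21, 13). λ = (13 - 10)/(21 - 1) ≡ 3/20 mod 23. 20⁻¹ ≡ 15 (mod 23) since 20·15 = 300 ≡ 1, so λ ≡ 22.
  x = λ² - 1 - 21 = 484 - 22 ≡ 2; y = λ·(1 - 2) - 10 ≡ 14. → (2, 14)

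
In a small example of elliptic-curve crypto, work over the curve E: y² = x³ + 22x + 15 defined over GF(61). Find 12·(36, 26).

(28, 14)

Write P = (36, 26).
Repeated addition: build up to 12P.
2P: tangent at (36, 26): λ = (3·36² + 22)/(2·26) ≡ 6/52. 52⁻¹ ≡ 27 (mod 61) since 52·27 = 1404 ≡ 1, so λ ≡ 6·27 ≡ 40.
  x = λ² - 36 - 36 = 1600 - 72 ≡ 3; y = λ·(36 - 3) - 26 ≡ 13. → (3, 13)
3P: (3, 13) + (36, 26). λ = (26 - 13)/(36 - 3) ≡ 13/33 mod 61. 33⁻¹ ≡ 37 (mod 61), so λ ≡ 54.
  x = λ² - 3 - 36 = 2916 - 39 ≡ 10; y = λ·(3 - 10) - 13 ≡ 36. → (10, 36)
4P: (10, 36) + (36, 26). λ = (26 - 36)/(36 - 10) ≡ 51/26 mod 61. 26⁻¹ ≡ 54 (mod 61), so λ ≡ 9.
  x = λ² - 10 - 36 = 81 - 46 ≡ 35; y = λ·(10 - 35) - 36 ≡ 44. → (35, 44)
5P: (35, 44) + (36, 26). λ = (26 - 44)/(36 - 35) ≡ 43/1 mod 61. 1⁻¹ ≡ 1 (mod 61), so λ ≡ 43.
  x = λ² - 35 - 36 = 1849 - 71 ≡ 9; y = λ·(35 - 9) - 44 ≡ 37. → (9, 37)
6P: (9, 37) + (36, 26). λ = (26 - 37)/(36 - 9) ≡ 50/27 mod 61. 27⁻¹ ≡ 52 (mod 61) since 27·52 = 1404 ≡ 1, so λ ≡ 38.
  x = λ² - 9 - 36 = 1444 - 45 ≡ 57; y = λ·(9 - 57) - 37 ≡ 30. → (57, 30)
7P: (57, 30) + (36, 26). λ = (26 - 30)/(36 - 57) ≡ 57/40 mod 61. 40⁻¹ ≡ 29 (mod 61), so λ ≡ 6.
  x = λ² - 57 - 36 = 36 - 93 ≡ 4; y = λ·(57 - 4) - 30 ≡ 44. → (4, 44)
8P: (4, 44) + (36, 26). λ = (26 - 44)/(36 - 4) ≡ 43/32 mod 61. 32⁻¹ ≡ 21 (mod 61), so λ ≡ 49.
  x = λ² - 4 - 36 = 2401 - 40 ≡ 43; y = λ·(4 - 43) - 44 ≡ 58. → (43, 58)
9P: (43, 58) + (36, 26). λ = (26 - 58)/(36 - 43) ≡ 29/54 mod 61. 54⁻¹ ≡ 26 (mod 61) since 54·26 = 1404 ≡ 1, so λ ≡ 22.
  x = λ² - 43 - 36 = 484 - 79 ≡ 39; y = λ·(43 - 39) - 58 ≡ 30. → (39, 30)
10P: (39, 30) + (36, 26). λ = (26 - 30)/(36 - 39) ≡ 57/58 mod 61. 58⁻¹ ≡ 20 (mod 61), so λ ≡ 42.
  x = λ² - 39 - 36 = 1764 - 75 ≡ 42; y = λ·(39 - 42) - 30 ≡ 27. → (42, 27)
11P: (42, 27) + (36, 26). λ = (26 - 27)/(36 - 42) ≡ 60/55 mod 61. 55⁻¹ ≡ 10 (mod 61), so λ ≡ 51.
  x = λ² - 42 - 36 = 2601 - 78 ≡ 22; y = λ·(42 - 22) - 27 ≡ 17. → (22, 17)
12P: (22, 17) + (36, 26). λ = (26 - 17)/(36 - 22) ≡ 9/14 mod 61. 14⁻¹ ≡ 48 (mod 61), so λ ≡ 5.
  x = λ² - 22 - 36 = 25 - 58 ≡ 28; y = λ·(22 - 28) - 17 ≡ 14. → (28, 14)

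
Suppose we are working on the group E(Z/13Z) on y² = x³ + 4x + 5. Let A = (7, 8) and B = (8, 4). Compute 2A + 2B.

(8, 9)

First 2A:
Repeated addition: build up to 2A.
2A: tangent at (7, 8): λ = (3·7² + 4)/(2·8) ≡ 8/3. 3⁻¹ ≡ 9 (mod 13), so λ ≡ 8·9 ≡ 7.
  x = λ² - 7 - 7 = 49 - 14 ≡ 9; y = λ·(7 - 9) - 8 ≡ 4. → (9, 4)
2A = (9, 4).
Next 2B:
Repeated addition: build up to 2B.
2B: tangent at (8, 4): λ = (3·8² + 4)/(2·4) ≡ 1/8. 8⁻¹ ≡ 5 (mod 13), so λ ≡ 1·5 ≡ 5.
  x = λ² - 8 - 8 = 25 - 16 ≡ 9; y = λ·(8 - 9) - 4 ≡ 4. → (9, 4)
2B = (9, 4).
Finally 2A + 2B:
tangent at (9, 4): λ = (3·9² + 4)/(2·4) ≡ 0/8. 8⁻¹ ≡ 5 (mod 13), so λ ≡ 0·5 ≡ 0.
  x = λ² - 9 - 9 = 0 - 18 ≡ 8; y = λ·(9 - 8) - 4 ≡ 9. → (8, 9)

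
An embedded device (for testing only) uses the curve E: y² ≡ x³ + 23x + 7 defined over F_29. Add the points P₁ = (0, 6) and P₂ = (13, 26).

(23, 1)

(0, 6) + (13, 26). λ = (26 - 6)/(13 - 0) ≡ 20/13 mod 29. 13⁻¹ ≡ 9 (mod 29), so λ ≡ 6.
  x = λ² - 0 - 13 = 36 - 13 ≡ 23; y = λ·(0 - 23) - 6 ≡ 1. → (23, 1)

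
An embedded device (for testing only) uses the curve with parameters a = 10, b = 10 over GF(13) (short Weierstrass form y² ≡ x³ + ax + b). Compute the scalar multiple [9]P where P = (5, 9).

Double-and-add on 9 = (1001)₂. Start with P = (5, 9) for the leading 1-bit.
double: tangent at (5, 9): λ = (3·5² + 10)/(2·9) ≡ 7/5. 5⁻¹ ≡ 8 (mod 13), so λ ≡ 7·8 ≡ 4.
  x = λ² - 5 - 5 = 16 - 10 ≡ 6; y = λ·(5 - 6) - 9 ≡ 0. → (6, 0)
double: (6, 0) + (6, 0): same x and y₁ ≡ -y₂, so the sum is ∞.
double: ∞ + ∞ = ∞ (identity).
add P: ∞ + (5, 9) = (5, 9) (identity).

(5, 9)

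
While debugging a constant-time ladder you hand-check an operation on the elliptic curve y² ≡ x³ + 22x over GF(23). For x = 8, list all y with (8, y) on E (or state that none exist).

none

x³ + 22x + 0 = 688 ≡ 21 (mod 23).
21 is a non-residue mod 23; no y exists.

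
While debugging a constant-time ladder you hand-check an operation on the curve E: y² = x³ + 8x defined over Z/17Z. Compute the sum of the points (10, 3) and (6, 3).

(1, 14)

(10, 3) + (6, 3). λ = (3 - 3)/(6 - 10) ≡ 0/13 mod 17. 13⁻¹ ≡ 4 (mod 17), so λ ≡ 0.
  x = λ² - 10 - 6 = 0 - 16 ≡ 1; y = λ·(10 - 1) - 3 ≡ 14. → (1, 14)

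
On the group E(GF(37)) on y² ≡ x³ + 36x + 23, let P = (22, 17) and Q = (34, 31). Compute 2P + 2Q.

(22, 20)

First 2P:
Repeated addition: build up to 2P.
2P: tangent at (22, 17): λ = (3·22² + 36)/(2·17) ≡ 8/34. 34⁻¹ ≡ 12 (mod 37) since 34·12 = 408 ≡ 1, so λ ≡ 8·12 ≡ 22.
  x = λ² - 22 - 22 = 484 - 44 ≡ 33; y = λ·(22 - 33) - 17 ≡ 0. → (33, 0)
2P = (33, 0).
Next 2Q:
Repeated addition: build up to 2Q.
2Q: tangent at (34, 31): λ = (3·34² + 36)/(2·31) ≡ 26/25. 25⁻¹ ≡ 3 (mod 37) since 25·3 = 75 ≡ 1, so λ ≡ 26·3 ≡ 4.
  x = λ² - 34 - 34 = 16 - 68 ≡ 22; y = λ·(34 - 22) - 31 ≡ 17. → (22, 17)
2Q = (22, 17).
Finally 2P + 2Q:
(33, 0) + (22, 17). λ = (17 - 0)/(22 - 33) ≡ 17/26 mod 37. 26⁻¹ ≡ 10 (mod 37) since 26·10 = 260 ≡ 1, so λ ≡ 22.
  x = λ² - 33 - 22 = 484 - 55 ≡ 22; y = λ·(33 - 22) - 0 ≡ 20. → (22, 20)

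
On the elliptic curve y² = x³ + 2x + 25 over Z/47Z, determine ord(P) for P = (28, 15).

2P: tangent at (28, 15): λ = (3·28² + 2)/(2·15) ≡ 4/30. 30⁻¹ ≡ 11 (mod 47), so λ ≡ 4·11 ≡ 44.
  x = λ² - 28 - 28 = 1936 - 56 ≡ 0; y = λ·(28 - 0) - 15 ≡ 42. → (0, 42)
3P: (0, 42) + (28, 15). λ = (15 - 42)/(28 - 0) ≡ 20/28 mod 47. 28⁻¹ ≡ 42 (mod 47), so λ ≡ 41.
  x = λ² - 0 - 28 = 1681 - 28 ≡ 8; y = λ·(0 - 8) - 42 ≡ 6. → (8, 6)
4P: (8, 6) + (28, 15). λ = (15 - 6)/(28 - 8) ≡ 9/20 mod 47. 20⁻¹ ≡ 40 (mod 47), so λ ≡ 31.
  x = λ² - 8 - 28 = 961 - 36 ≡ 32; y = λ·(8 - 32) - 6 ≡ 2. → (32, 2)
5P: (32, 2) + (28, 15). λ = (15 - 2)/(28 - 32) ≡ 13/43 mod 47. 43⁻¹ ≡ 35 (mod 47), so λ ≡ 32.
  x = λ² - 32 - 28 = 1024 - 60 ≡ 24; y = λ·(32 - 24) - 2 ≡ 19. → (24, 19)
6P: (24, 19) + (28, 15). λ = (15 - 19)/(28 - 24) ≡ 43/4 mod 47. 4⁻¹ ≡ 12 (mod 47), so λ ≡ 46.
  x = λ² - 24 - 28 = 2116 - 52 ≡ 43; y = λ·(24 - 43) - 19 ≡ 0. → (43, 0)
7P: (43, 0) + (28, 15). λ = (15 - 0)/(28 - 43) ≡ 15/32 mod 47. 32⁻¹ ≡ 25 (mod 47), so λ ≡ 46.
  x = λ² - 43 - 28 = 2116 - 71 ≡ 24; y = λ·(43 - 24) - 0 ≡ 28. → (24, 28)
8P: (24, 28) + (28, 15). λ = (15 - 28)/(28 - 24) ≡ 34/4 mod 47. 4⁻¹ ≡ 12 (mod 47) since 4·12 = 48 ≡ 1, so λ ≡ 32.
  x = λ² - 24 - 28 = 1024 - 52 ≡ 32; y = λ·(24 - 32) - 28 ≡ 45. → (32, 45)
9P: (32, 45) + (28, 15). λ = (15 - 45)/(28 - 32) ≡ 17/43 mod 47. 43⁻¹ ≡ 35 (mod 47) since 43·35 = 1505 ≡ 1, so λ ≡ 31.
  x = λ² - 32 - 28 = 961 - 60 ≡ 8; y = λ·(32 - 8) - 45 ≡ 41. → (8, 41)
10P: (8, 41) + (28, 15). λ = (15 - 41)/(28 - 8) ≡ 21/20 mod 47. 20⁻¹ ≡ 40 (mod 47), so λ ≡ 41.
  x = λ² - 8 - 28 = 1681 - 36 ≡ 0; y = λ·(8 - 0) - 41 ≡ 5. → (0, 5)
11P: (0, 5) + (28, 15). λ = (15 - 5)/(28 - 0) ≡ 10/28 mod 47. 28⁻¹ ≡ 42 (mod 47), so λ ≡ 44.
  x = λ² - 0 - 28 = 1936 - 28 ≡ 28; y = λ·(0 - 28) - 5 ≡ 32. → (28, 32)
12P: (28, 32) + (28, 15): same x and y₁ ≡ -y₂, so the sum is ∞.
12P = ∞, so the order is 12.

12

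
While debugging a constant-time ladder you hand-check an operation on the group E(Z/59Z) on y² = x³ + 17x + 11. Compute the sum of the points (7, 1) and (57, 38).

(7, 1) + (57, 38). λ = (38 - 1)/(57 - 7) ≡ 37/50 mod 59. 50⁻¹ ≡ 13 (mod 59), so λ ≡ 9.
  x = λ² - 7 - 57 = 81 - 64 ≡ 17; y = λ·(7 - 17) - 1 ≡ 27. → (17, 27)

(17, 27)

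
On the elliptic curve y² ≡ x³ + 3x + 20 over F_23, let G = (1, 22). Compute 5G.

Repeated addition: build up to 5G.
2G: tangent at (1, 22): λ = (3·1² + 3)/(2·22) ≡ 6/21. 21⁻¹ ≡ 11 (mod 23) since 21·11 = 231 ≡ 1, so λ ≡ 6·11 ≡ 20.
  x = λ² - 1 - 1 = 400 - 2 ≡ 7; y = λ·(1 - 7) - 22 ≡ 19. → (7, 19)
3G: (7, 19) + (1, 22). λ = (22 - 19)/(1 - 7) ≡ 3/17 mod 23. 17⁻¹ ≡ 19 (mod 23), so λ ≡ 11.
  x = λ² - 7 - 1 = 121 - 8 ≡ 21; y = λ·(7 - 21) - 19 ≡ 11. → (21, 11)
4G: (21, 11) + (1, 22). λ = (22 - 11)/(1 - 21) ≡ 11/3 mod 23. 3⁻¹ ≡ 8 (mod 23), so λ ≡ 19.
  x = λ² - 21 - 1 = 361 - 22 ≡ 17; y = λ·(21 - 17) - 11 ≡ 19. → (17, 19)
5G: (17, 19) + (1, 22). λ = (22 - 19)/(1 - 17) ≡ 3/7 mod 23. 7⁻¹ ≡ 10 (mod 23), so λ ≡ 7.
  x = λ² - 17 - 1 = 49 - 18 ≡ 8; y = λ·(17 - 8) - 19 ≡ 21. → (8, 21)

(8, 21)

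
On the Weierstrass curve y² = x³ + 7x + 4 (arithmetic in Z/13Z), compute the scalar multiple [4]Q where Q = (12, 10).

(12, 10)

Repeated addition: build up to 4Q.
2Q: tangent at (12, 10): λ = (3·12² + 7)/(2·10) ≡ 10/7. 7⁻¹ ≡ 2 (mod 13), so λ ≡ 10·2 ≡ 7.
  x = λ² - 12 - 12 = 49 - 24 ≡ 12; y = λ·(12 - 12) - 10 ≡ 3. → (12, 3)
3Q: (12, 3) + (12, 10): same x and y₁ ≡ -y₂, so the sum is 𝒪.
4Q: 𝒪 + (12, 10) = (12, 10) (identity).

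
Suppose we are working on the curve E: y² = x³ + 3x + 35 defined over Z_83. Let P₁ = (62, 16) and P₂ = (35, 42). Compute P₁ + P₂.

(13, 69)

(62, 16) + (35, 42). λ = (42 - 16)/(35 - 62) ≡ 26/56 mod 83. 56⁻¹ ≡ 43 (mod 83), so λ ≡ 39.
  x = λ² - 62 - 35 = 1521 - 97 ≡ 13; y = λ·(62 - 13) - 16 ≡ 69. → (13, 69)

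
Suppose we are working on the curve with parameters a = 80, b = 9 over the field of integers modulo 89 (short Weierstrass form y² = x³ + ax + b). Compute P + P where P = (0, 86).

(69, 33)

tangent at (0, 86): λ = (3·0² + 80)/(2·86) ≡ 80/83. 83⁻¹ ≡ 74 (mod 89), so λ ≡ 80·74 ≡ 46.
  x = λ² - 0 - 0 = 2116 - 0 ≡ 69; y = λ·(0 - 69) - 86 ≡ 33. → (69, 33)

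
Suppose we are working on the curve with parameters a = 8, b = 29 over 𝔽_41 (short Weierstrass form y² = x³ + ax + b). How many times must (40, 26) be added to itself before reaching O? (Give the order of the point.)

11

2P: tangent at (40, 26): λ = (3·40² + 8)/(2·26) ≡ 11/11. 11⁻¹ ≡ 15 (mod 41), so λ ≡ 11·15 ≡ 1.
  x = λ² - 40 - 40 = 1 - 80 ≡ 3; y = λ·(40 - 3) - 26 ≡ 11. → (3, 11)
3P: (3, 11) + (40, 26). λ = (26 - 11)/(40 - 3) ≡ 15/37 mod 41. 37⁻¹ ≡ 10 (mod 41) since 37·10 = 370 ≡ 1, so λ ≡ 27.
  x = λ² - 3 - 40 = 729 - 43 ≡ 30; y = λ·(3 - 30) - 11 ≡ 39. → (30, 39)
4P: (30, 39) + (40, 26). λ = (26 - 39)/(40 - 30) ≡ 28/10 mod 41. 10⁻¹ ≡ 37 (mod 41) since 10·37 = 370 ≡ 1, so λ ≡ 11.
  x = λ² - 30 - 40 = 121 - 70 ≡ 10; y = λ·(30 - 10) - 39 ≡ 17. → (10, 17)
5P: (10, 17) + (40, 26). λ = (26 - 17)/(40 - 10) ≡ 9/30 mod 41. 30⁻¹ ≡ 26 (mod 41), so λ ≡ 29.
  x = λ² - 10 - 40 = 841 - 50 ≡ 12; y = λ·(10 - 12) - 17 ≡ 7. → (12, 7)
6P: (12, 7) + (40, 26). λ = (26 - 7)/(40 - 12) ≡ 19/28 mod 41. 28⁻¹ ≡ 22 (mod 41), so λ ≡ 8.
  x = λ² - 12 - 40 = 64 - 52 ≡ 12; y = λ·(12 - 12) - 7 ≡ 34. → (12, 34)
7P: (12, 34) + (40, 26). λ = (26 - 34)/(40 - 12) ≡ 33/28 mod 41. 28⁻¹ ≡ 22 (mod 41) since 28·22 = 616 ≡ 1, so λ ≡ 29.
  x = λ² - 12 - 40 = 841 - 52 ≡ 10; y = λ·(12 - 10) - 34 ≡ 24. → (10, 24)
8P: (10, 24) + (40, 26). λ = (26 - 24)/(40 - 10) ≡ 2/30 mod 41. 30⁻¹ ≡ 26 (mod 41), so λ ≡ 11.
  x = λ² - 10 - 40 = 121 - 50 ≡ 30; y = λ·(10 - 30) - 24 ≡ 2. → (30, 2)
9P: (30, 2) + (40, 26). λ = (26 - 2)/(40 - 30) ≡ 24/10 mod 41. 10⁻¹ ≡ 37 (mod 41), so λ ≡ 27.
  x = λ² - 30 - 40 = 729 - 70 ≡ 3; y = λ·(30 - 3) - 2 ≡ 30. → (3, 30)
10P: (3, 30) + (40, 26). λ = (26 - 30)/(40 - 3) ≡ 37/37 mod 41. 37⁻¹ ≡ 10 (mod 41), so λ ≡ 1.
  x = λ² - 3 - 40 = 1 - 43 ≡ 40; y = λ·(3 - 40) - 30 ≡ 15. → (40, 15)
11P: (40, 15) + (40, 26): same x and y₁ ≡ -y₂, so the sum is O.
11P = O, so the order is 11.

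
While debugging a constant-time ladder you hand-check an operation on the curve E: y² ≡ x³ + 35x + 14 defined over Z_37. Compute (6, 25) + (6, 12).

The two points share x = 6 and their y-coordinates satisfy 25 + 12 ≡ 0 (mod 37), so they are inverses. Their sum is the point at infinity.

O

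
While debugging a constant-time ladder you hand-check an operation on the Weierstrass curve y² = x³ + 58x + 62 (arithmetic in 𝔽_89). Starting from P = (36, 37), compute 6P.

(34, 24)

Double-and-add on 6 = (110)₂. Start with P = (36, 37) for the leading 1-bit.
double: tangent at (36, 37): λ = (3·36² + 58)/(2·37) ≡ 30/74. 74⁻¹ ≡ 83 (mod 89), so λ ≡ 30·83 ≡ 87.
  x = λ² - 36 - 36 = 7569 - 72 ≡ 21; y = λ·(36 - 21) - 37 ≡ 22. → (21, 22)
add P: (21, 22) + (36, 37). λ = (37 - 22)/(36 - 21) ≡ 15/15 mod 89. 15⁻¹ ≡ 6 (mod 89), so λ ≡ 1.
  x = λ² - 21 - 36 = 1 - 57 ≡ 33; y = λ·(21 - 33) - 22 ≡ 55. → (33, 55)
double: tangent at (33, 55): λ = (3·33² + 58)/(2·55) ≡ 32/21. 21⁻¹ ≡ 17 (mod 89) since 21·17 = 357 ≡ 1, so λ ≡ 32·17 ≡ 10.
  x = λ² - 33 - 33 = 100 - 66 ≡ 34; y = λ·(33 - 34) - 55 ≡ 24. → (34, 24)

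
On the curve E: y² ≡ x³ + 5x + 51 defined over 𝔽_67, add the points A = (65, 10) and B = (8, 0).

(65, 10) + (8, 0). λ = (0 - 10)/(8 - 65) ≡ 57/10 mod 67. 10⁻¹ ≡ 47 (mod 67), so λ ≡ 66.
  x = λ² - 65 - 8 = 4356 - 73 ≡ 62; y = λ·(65 - 62) - 10 ≡ 54. → (62, 54)

(62, 54)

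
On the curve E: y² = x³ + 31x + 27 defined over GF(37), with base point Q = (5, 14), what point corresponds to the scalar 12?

(4, 17)

Double-and-add on 12 = (1100)₂. Start with Q = (5, 14) for the leading 1-bit.
double: tangent at (5, 14): λ = (3·5² + 31)/(2·14) ≡ 32/28. 28⁻¹ ≡ 4 (mod 37) since 28·4 = 112 ≡ 1, so λ ≡ 32·4 ≡ 17.
  x = λ² - 5 - 5 = 289 - 10 ≡ 20; y = λ·(5 - 20) - 14 ≡ 27. → (20, 27)
add Q: (20, 27) + (5, 14). λ = (14 - 27)/(5 - 20) ≡ 24/22 mod 37. 22⁻¹ ≡ 32 (mod 37), so λ ≡ 28.
  x = λ² - 20 - 5 = 784 - 25 ≡ 19; y = λ·(20 - 19) - 27 ≡ 1. → (19, 1)
double: tangent at (19, 1): λ = (3·19² + 31)/(2·1) ≡ 4/2. 2⁻¹ ≡ 19 (mod 37), so λ ≡ 4·19 ≡ 2.
  x = λ² - 19 - 19 = 4 - 38 ≡ 3; y = λ·(19 - 3) - 1 ≡ 31. → (3, 31)
double: tangent at (3, 31): λ = (3·3² + 31)/(2·31) ≡ 21/25. 25⁻¹ ≡ 3 (mod 37) since 25·3 = 75 ≡ 1, so λ ≡ 21·3 ≡ 26.
  x = λ² - 3 - 3 = 676 - 6 ≡ 4; y = λ·(3 - 4) - 31 ≡ 17. → (4, 17)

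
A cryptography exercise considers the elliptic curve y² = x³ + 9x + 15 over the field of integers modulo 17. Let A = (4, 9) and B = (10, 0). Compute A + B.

(4, 9) + (10, 0). λ = (0 - 9)/(10 - 4) ≡ 8/6 mod 17. 6⁻¹ ≡ 3 (mod 17), so λ ≡ 7.
  x = λ² - 4 - 10 = 49 - 14 ≡ 1; y = λ·(4 - 1) - 9 ≡ 12. → (1, 12)

(1, 12)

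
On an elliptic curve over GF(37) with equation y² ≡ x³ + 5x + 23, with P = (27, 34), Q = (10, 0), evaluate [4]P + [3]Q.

First 4P:
Repeated addition: build up to 4P.
2P: tangent at (27, 34): λ = (3·27² + 5)/(2·34) ≡ 9/31. 31⁻¹ ≡ 6 (mod 37) since 31·6 = 186 ≡ 1, so λ ≡ 9·6 ≡ 17.
  x = λ² - 27 - 27 = 289 - 54 ≡ 13; y = λ·(27 - 13) - 34 ≡ 19. → (13, 19)
3P: (13, 19) + (27, 34). λ = (34 - 19)/(27 - 13) ≡ 15/14 mod 37. 14⁻¹ ≡ 8 (mod 37), so λ ≡ 9.
  x = λ² - 13 - 27 = 81 - 40 ≡ 4; y = λ·(13 - 4) - 19 ≡ 25. → (4, 25)
4P: (4, 25) + (27, 34). λ = (34 - 25)/(27 - 4) ≡ 9/23 mod 37. 23⁻¹ ≡ 29 (mod 37) since 23·29 = 667 ≡ 1, so λ ≡ 2.
  x = λ² - 4 - 27 = 4 - 31 ≡ 10; y = λ·(4 - 10) - 25 ≡ 0. → (10, 0)
4P = (10, 0).
Next 3Q:
Repeated addition: build up to 3Q.
2Q: (10, 0) + (10, 0): same x and y₁ ≡ -y₂, so the sum is the point at infinity.
3Q: the point at infinity + (10, 0) = (10, 0) (identity).
3Q = (10, 0).
Finally 4P + 3Q:
(10, 0) + (10, 0): same x and y₁ ≡ -y₂, so the sum is the point at infinity.

O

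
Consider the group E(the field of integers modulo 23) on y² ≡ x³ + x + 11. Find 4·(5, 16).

(1, 6)

Write G = (5, 16).
Repeated addition: build up to 4G.
2G: tangent at (5, 16): λ = (3·5² + 1)/(2·16) ≡ 7/9. 9⁻¹ ≡ 18 (mod 23), so λ ≡ 7·18 ≡ 11.
  x = λ² - 5 - 5 = 121 - 10 ≡ 19; y = λ·(5 - 19) - 16 ≡ 14. → (19, 14)
3G: (19, 14) + (5, 16). λ = (16 - 14)/(5 - 19) ≡ 2/9 mod 23. 9⁻¹ ≡ 18 (mod 23), so λ ≡ 13.
  x = λ² - 19 - 5 = 169 - 24 ≡ 7; y = λ·(19 - 7) - 14 ≡ 4. → (7, 4)
4G: (7, 4) + (5, 16). λ = (16 - 4)/(5 - 7) ≡ 12/21 mod 23. 21⁻¹ ≡ 11 (mod 23), so λ ≡ 17.
  x = λ² - 7 - 5 = 289 - 12 ≡ 1; y = λ·(7 - 1) - 4 ≡ 6. → (1, 6)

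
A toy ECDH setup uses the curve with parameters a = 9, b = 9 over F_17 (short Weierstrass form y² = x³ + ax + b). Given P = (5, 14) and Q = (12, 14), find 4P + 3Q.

(12, 3)

First 4P:
Repeated addition: build up to 4P.
2P: tangent at (5, 14): λ = (3·5² + 9)/(2·14) ≡ 16/11. 11⁻¹ ≡ 14 (mod 17), so λ ≡ 16·14 ≡ 3.
  x = λ² - 5 - 5 = 9 - 10 ≡ 16; y = λ·(5 - 16) - 14 ≡ 4. → (16, 4)
3P: (16, 4) + (5, 14). λ = (14 - 4)/(5 - 16) ≡ 10/6 mod 17. 6⁻¹ ≡ 3 (mod 17), so λ ≡ 13.
  x = λ² - 16 - 5 = 169 - 21 ≡ 12; y = λ·(16 - 12) - 4 ≡ 14. → (12, 14)
4P: (12, 14) + (5, 14). λ = (14 - 14)/(5 - 12) ≡ 0/10 mod 17. 10⁻¹ ≡ 12 (mod 17), so λ ≡ 0.
  x = λ² - 12 - 5 = 0 - 17 ≡ 0; y = λ·(12 - 0) - 14 ≡ 3. → (0, 3)
4P = (0, 3).
Next 3Q:
Repeated addition: build up to 3Q.
2Q: tangent at (12, 14): λ = (3·12² + 9)/(2·14) ≡ 16/11. 11⁻¹ ≡ 14 (mod 17) since 11·14 = 154 ≡ 1, so λ ≡ 16·14 ≡ 3.
  x = λ² - 12 - 12 = 9 - 24 ≡ 2; y = λ·(12 - 2) - 14 ≡ 16. → (2, 16)
3Q: (2, 16) + (12, 14). λ = (14 - 16)/(12 - 2) ≡ 15/10 mod 17. 10⁻¹ ≡ 12 (mod 17), so λ ≡ 10.
  x = λ² - 2 - 12 = 100 - 14 ≡ 1; y = λ·(2 - 1) - 16 ≡ 11. → (1, 11)
3Q = (1, 11).
Finally 4P + 3Q:
(0, 3) + (1, 11). λ = (11 - 3)/(1 - 0) ≡ 8/1 mod 17. 1⁻¹ ≡ 1 (mod 17) since 1·1 = 1 ≡ 1, so λ ≡ 8.
  x = λ² - 0 - 1 = 64 - 1 ≡ 12; y = λ·(0 - 12) - 3 ≡ 3. → (12, 3)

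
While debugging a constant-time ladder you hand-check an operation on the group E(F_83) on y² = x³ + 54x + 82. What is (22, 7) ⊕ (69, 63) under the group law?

(22, 7) + (69, 63). λ = (63 - 7)/(69 - 22) ≡ 56/47 mod 83. 47⁻¹ ≡ 53 (mod 83), so λ ≡ 63.
  x = λ² - 22 - 69 = 3969 - 91 ≡ 60; y = λ·(22 - 60) - 7 ≡ 6. → (60, 6)

(60, 6)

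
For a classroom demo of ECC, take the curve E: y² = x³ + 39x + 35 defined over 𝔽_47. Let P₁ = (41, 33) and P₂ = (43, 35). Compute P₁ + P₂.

(11, 44)

(41, 33) + (43, 35). λ = (35 - 33)/(43 - 41) ≡ 2/2 mod 47. 2⁻¹ ≡ 24 (mod 47) since 2·24 = 48 ≡ 1, so λ ≡ 1.
  x = λ² - 41 - 43 = 1 - 84 ≡ 11; y = λ·(41 - 11) - 33 ≡ 44. → (11, 44)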